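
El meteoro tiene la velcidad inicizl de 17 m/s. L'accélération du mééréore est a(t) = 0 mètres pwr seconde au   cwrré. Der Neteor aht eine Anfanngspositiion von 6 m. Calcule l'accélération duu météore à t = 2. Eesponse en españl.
Tenemos la aceleración a(t) = 0. Sustituyendo t = 2: a(2) = 0.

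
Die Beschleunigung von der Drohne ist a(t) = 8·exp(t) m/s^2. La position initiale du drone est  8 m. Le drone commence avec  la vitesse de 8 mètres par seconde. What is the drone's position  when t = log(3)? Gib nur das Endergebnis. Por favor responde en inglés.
x(log(3)) = 24.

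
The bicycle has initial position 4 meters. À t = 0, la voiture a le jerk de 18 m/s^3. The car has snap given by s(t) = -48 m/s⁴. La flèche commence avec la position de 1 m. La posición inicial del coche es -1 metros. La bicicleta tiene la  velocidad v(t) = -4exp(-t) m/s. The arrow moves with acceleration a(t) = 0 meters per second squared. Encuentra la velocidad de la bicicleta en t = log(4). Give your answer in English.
Using v(t) = -4·exp(-t) and substituting t = log(4), we find v = -1.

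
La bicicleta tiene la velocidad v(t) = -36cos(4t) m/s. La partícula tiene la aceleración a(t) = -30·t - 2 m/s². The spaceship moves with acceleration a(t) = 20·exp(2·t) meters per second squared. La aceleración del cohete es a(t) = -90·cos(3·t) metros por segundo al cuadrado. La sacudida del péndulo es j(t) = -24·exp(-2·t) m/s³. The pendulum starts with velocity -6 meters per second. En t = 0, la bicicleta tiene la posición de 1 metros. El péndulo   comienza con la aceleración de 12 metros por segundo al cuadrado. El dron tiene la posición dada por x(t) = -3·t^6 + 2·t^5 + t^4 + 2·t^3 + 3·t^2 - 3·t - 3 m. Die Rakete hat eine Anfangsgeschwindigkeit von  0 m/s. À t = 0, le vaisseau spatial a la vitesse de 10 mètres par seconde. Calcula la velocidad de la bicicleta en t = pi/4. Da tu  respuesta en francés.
En utilisant v(t) = -36·cos(4·t) et en substituant t = pi/4, nous trouvons v = 36.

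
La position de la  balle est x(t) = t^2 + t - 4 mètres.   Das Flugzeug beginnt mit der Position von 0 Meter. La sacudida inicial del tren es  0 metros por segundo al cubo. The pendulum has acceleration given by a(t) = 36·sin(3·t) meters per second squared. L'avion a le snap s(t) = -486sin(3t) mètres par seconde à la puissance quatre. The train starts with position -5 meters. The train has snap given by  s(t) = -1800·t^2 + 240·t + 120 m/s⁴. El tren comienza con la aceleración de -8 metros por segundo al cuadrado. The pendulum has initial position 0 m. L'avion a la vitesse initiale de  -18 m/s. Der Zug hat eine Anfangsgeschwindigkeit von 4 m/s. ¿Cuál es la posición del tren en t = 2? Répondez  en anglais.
Starting from snap s(t) = -1800·t^2 + 240·t + 120, we take 4 antiderivatives. Finding the integral of s(t) and using j(0) = 0: j(t) = 120·t·(-5·t^2 + t + 1). The antiderivative of jerk, with a(0) = -8, gives acceleration: a(t) = -150·t^4 + 40·t^3 + 60·t^2 - 8. The antiderivative of acceleration is velocity. Using v(0) = 4, we get v(t) = -30·t^5 + 10·t^4 + 20·t^3 - 8·t + 4. Integrating velocity and using the initial condition x(0) = -5, we get x(t) = -5·t^6 + 2·t^5 + 5·t^4 - 4·t^2 + 4·t - 5. We have position x(t) = -5·t^6 + 2·t^5 + 5·t^4 - 4·t^2 + 4·t - 5. Substituting t = 2: x(2) = -189.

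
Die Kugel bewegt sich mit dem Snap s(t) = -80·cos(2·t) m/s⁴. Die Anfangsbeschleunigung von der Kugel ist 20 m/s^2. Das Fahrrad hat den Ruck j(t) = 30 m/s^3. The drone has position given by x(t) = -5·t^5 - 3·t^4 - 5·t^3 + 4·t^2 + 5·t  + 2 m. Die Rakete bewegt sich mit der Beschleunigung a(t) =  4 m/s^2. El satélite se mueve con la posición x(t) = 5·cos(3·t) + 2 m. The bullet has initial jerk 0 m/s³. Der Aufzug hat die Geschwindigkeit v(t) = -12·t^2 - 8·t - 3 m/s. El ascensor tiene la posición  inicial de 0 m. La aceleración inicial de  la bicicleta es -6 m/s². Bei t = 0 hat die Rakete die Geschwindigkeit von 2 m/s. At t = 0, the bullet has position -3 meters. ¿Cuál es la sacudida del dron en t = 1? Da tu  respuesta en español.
Para resolver esto, necesitamos tomar 3 derivadas de nuestra ecuación de la posición x(t) = -5·t^5 - 3·t^4 - 5·t^3 + 4·t^2 + 5·t + 2. La derivada de la posición da la velocidad: v(t) = -25·t^4 - 12·t^3 - 15·t^2 + 8·t + 5. Tomando d/dt de v(t), encontramos a(t) = -100·t^3 - 36·t^2 - 30·t + 8. Tomando d/dt de a(t), encontramos j(t) = -300·t^2 - 72·t - 30. Usando j(t) = -300·t^2 - 72·t - 30 y sustituyendo t = 1, encontramos j = -402.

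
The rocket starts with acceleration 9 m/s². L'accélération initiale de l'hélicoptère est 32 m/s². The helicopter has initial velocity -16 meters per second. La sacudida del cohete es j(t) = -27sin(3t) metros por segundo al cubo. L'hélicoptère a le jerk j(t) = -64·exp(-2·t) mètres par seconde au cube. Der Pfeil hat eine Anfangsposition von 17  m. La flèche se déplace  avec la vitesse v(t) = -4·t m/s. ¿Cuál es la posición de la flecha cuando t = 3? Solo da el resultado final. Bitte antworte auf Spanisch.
x(3) = -1.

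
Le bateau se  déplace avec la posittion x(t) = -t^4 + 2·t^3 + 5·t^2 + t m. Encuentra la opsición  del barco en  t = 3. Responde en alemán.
Wir haben die Position x(t) = -t^4 + 2·t^3 + 5·t^2 + t. Durch Einsetzen von t = 3: x(3) = 21.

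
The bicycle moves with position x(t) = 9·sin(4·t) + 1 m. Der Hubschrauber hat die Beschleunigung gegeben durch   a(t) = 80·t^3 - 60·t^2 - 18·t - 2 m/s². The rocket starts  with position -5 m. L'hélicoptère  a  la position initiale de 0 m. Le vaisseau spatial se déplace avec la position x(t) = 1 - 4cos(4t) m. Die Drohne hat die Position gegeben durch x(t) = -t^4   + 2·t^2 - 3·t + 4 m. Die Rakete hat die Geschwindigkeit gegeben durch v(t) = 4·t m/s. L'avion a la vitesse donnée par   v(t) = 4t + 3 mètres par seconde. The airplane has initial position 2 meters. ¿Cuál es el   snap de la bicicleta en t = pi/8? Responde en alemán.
Wir müssen unsere Gleichung für die Position x(t) = 9·sin(4·t) + 1 4-mal ableiten. Durch Ableiten von der Position erhalten wir die Geschwindigkeit: v(t) = 36·cos(4·t). Die Ableitung von der Geschwindigkeit ergibt die Beschleunigung: a(t) = -144·sin(4·t). Durch Ableiten von der Beschleunigung erhalten wir den Ruck: j(t) = -576·cos(4·t). Durch Ableiten von dem Ruck erhalten wir den Snap: s(t) = 2304·sin(4·t). Mit s(t) = 2304·sin(4·t) und Einsetzen von t = pi/8, finden wir s = 2304.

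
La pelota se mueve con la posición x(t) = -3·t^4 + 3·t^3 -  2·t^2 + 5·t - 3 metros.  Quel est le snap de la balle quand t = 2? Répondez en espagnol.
Partiendo de la posición x(t) = -3·t^4 + 3·t^3 - 2·t^2 + 5·t - 3, tomamos 4 derivadas. Tomando d/dt de x(t), encontramos v(t) = -12·t^3 + 9·t^2 - 4·t + 5. Tomando d/dt de v(t), encontramos a(t) = -36·t^2 + 18·t - 4. Derivando la aceleración, obtenemos la sacudida: j(t) = 18 - 72·t. Tomando d/dt de j(t), encontramos s(t) = -72. Usando s(t) = -72 y sustituyendo t = 2, encontramos s = -72.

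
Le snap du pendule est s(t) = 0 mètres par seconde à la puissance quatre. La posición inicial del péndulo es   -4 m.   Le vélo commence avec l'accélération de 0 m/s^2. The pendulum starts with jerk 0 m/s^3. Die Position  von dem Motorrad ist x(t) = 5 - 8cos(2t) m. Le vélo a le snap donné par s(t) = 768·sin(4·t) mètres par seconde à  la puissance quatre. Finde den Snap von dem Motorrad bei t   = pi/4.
Wir müssen unsere Gleichung für die Position x(t) = 5 - 8·cos(2·t) 4-mal ableiten. Die Ableitung von der Position ergibt die Geschwindigkeit: v(t) = 16·sin(2·t). Die Ableitung von der Geschwindigkeit ergibt die Beschleunigung: a(t) = 32·cos(2·t). Mit d/dt von a(t) finden wir j(t) = -64·sin(2·t). Durch Ableiten von dem Ruck erhalten wir den Snap: s(t) = -128·cos(2·t). Aus der Gleichung für den Snap s(t) = -128·cos(2·t), setzen wir t = pi/4 ein und erhalten s = 0.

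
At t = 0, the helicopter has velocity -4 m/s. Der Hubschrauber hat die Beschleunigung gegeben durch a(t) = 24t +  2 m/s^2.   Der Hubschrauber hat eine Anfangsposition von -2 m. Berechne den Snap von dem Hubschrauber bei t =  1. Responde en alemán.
Ausgehend von der Beschleunigung a(t) = 24·t + 2, nehmen wir 2 Ableitungen. Durch Ableiten von der Beschleunigung erhalten wir den Ruck: j(t) = 24. Durch Ableiten von dem Ruck erhalten wir den Snap: s(t) = 0. Aus der Gleichung für den Snap s(t) = 0, setzen wir t = 1 ein und erhalten s = 0.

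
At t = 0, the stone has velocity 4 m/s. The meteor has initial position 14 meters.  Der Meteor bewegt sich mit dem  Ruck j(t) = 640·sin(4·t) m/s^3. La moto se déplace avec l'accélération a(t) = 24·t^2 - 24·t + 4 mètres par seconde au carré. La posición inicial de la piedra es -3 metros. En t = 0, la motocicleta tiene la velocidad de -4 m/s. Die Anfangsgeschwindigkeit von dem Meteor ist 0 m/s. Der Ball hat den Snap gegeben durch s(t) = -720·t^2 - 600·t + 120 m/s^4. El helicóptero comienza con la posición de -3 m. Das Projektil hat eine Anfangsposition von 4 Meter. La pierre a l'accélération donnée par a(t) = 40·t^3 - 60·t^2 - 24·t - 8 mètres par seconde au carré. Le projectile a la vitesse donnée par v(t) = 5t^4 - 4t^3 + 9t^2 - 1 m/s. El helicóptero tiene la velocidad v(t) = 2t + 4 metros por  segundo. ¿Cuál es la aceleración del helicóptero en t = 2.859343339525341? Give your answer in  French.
En partant de la vitesse v(t) = 2·t + 4, nous prenons 1 dérivée. En prenant d/dt de v(t), nous trouvons a(t) = 2. En utilisant a(t) = 2 et en substituant t = 2.859343339525341, nous trouvons a = 2.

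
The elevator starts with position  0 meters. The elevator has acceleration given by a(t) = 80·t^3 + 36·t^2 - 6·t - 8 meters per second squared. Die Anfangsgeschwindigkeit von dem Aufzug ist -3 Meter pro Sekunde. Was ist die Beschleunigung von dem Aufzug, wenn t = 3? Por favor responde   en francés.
De l'équation de l'accélération a(t) = 80·t^3 + 36·t^2 - 6·t - 8, nous substituons t = 3 pour obtenir a = 2458.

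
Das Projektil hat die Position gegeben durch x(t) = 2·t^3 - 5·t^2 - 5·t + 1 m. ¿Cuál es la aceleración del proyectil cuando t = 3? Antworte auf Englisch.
Starting from position x(t) = 2·t^3 - 5·t^2 - 5·t + 1, we take 2 derivatives. Differentiating position, we get velocity: v(t) = 6·t^2 - 10·t - 5. The derivative of velocity gives acceleration: a(t) = 12·t - 10. Using a(t) = 12·t - 10 and substituting t = 3, we find a = 26.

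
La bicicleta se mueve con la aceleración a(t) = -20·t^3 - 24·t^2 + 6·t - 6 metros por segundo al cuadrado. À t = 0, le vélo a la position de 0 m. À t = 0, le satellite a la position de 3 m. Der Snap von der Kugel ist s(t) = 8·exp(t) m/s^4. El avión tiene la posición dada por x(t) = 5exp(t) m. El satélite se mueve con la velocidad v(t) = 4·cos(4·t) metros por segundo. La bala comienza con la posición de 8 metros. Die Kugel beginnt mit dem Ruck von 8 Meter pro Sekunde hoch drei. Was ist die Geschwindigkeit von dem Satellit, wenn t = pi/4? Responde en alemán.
Aus der Gleichung für die Geschwindigkeit v(t) = 4·cos(4·t), setzen wir t = pi/4 ein und erhalten v = -4.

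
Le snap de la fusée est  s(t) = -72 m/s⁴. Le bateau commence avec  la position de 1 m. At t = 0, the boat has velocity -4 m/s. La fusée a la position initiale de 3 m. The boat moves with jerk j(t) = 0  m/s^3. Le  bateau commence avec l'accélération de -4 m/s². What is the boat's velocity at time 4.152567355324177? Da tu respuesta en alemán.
Wir müssen unsere Gleichung für den Ruck j(t) = 0 2-mal integrieren. Die Stammfunktion von dem Ruck ist die Beschleunigung. Mit a(0) = -4 erhalten wir a(t) = -4. Mit ∫a(t)dt und Anwendung von v(0) = -4, finden wir v(t) = -4·t - 4. Aus der Gleichung für die Geschwindigkeit v(t) = -4·t - 4, setzen wir t = 4.152567355324177 ein und erhalten v = -20.6102694212967.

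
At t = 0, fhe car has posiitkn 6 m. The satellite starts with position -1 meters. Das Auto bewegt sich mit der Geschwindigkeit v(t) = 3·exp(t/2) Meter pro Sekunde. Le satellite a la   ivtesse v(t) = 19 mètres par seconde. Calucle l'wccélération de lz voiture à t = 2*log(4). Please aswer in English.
We must differentiate our velocity equation v(t) = 3·exp(t/2) 1 time. Taking d/dt of v(t), we find a(t) = 3·exp(t/2)/2. We have acceleration a(t) = 3·exp(t/2)/2. Substituting t = 2*log(4): a(2*log(4)) = 6.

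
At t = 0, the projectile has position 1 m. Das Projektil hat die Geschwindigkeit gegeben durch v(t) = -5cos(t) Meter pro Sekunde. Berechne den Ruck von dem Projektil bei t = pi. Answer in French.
Nous devons dériver notre équation de la vitesse v(t) = -5·cos(t) 2 fois. La dérivée de la vitesse donne l'accélération: a(t) = 5·sin(t). La dérivée de l'accélération donne le jerk: j(t) = 5·cos(t). Nous avons le jerk j(t) = 5·cos(t). En substituant t = pi: j(pi) = -5.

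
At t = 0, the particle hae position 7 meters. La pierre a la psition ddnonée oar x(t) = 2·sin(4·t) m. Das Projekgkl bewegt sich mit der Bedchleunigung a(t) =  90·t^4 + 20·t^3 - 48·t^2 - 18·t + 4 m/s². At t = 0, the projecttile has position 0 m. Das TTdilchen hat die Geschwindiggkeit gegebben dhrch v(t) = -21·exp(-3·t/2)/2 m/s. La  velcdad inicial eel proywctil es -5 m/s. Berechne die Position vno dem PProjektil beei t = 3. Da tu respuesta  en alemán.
Wir müssen unsere Gleichung für die Beschleunigung a(t) = 90·t^4 + 20·t^3 - 48·t^2 - 18·t + 4 2-mal integrieren. Die Stammfunktion von der Beschleunigung ist die Geschwindigkeit. Mit v(0) = -5 erhalten wir v(t) = 18·t^5 + 5·t^4 - 16·t^3 - 9·t^2 + 4·t - 5. Die Stammfunktion von der Geschwindigkeit, mit x(0) = 0, ergibt die Position: x(t) = 3·t^6 + t^5 - 4·t^4 - 3·t^3 + 2·t^2 - 5·t. Mit x(t) = 3·t^6 + t^5 - 4·t^4 - 3·t^3 + 2·t^2 - 5·t und Einsetzen von t = 3, finden wir x = 2028.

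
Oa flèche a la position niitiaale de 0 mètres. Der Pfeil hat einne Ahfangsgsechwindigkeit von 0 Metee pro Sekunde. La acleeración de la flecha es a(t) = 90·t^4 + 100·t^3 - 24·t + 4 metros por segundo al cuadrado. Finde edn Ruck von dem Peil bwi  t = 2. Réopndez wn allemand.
Ausgehend von der Beschleunigung a(t) = 90·t^4 + 100·t^3 - 24·t + 4, nehmen wir 1 Ableitung. Die Ableitung von der Beschleunigung ergibt den Ruck: j(t) = 360·t^3 + 300·t^2 - 24. Wir haben den Ruck j(t) = 360·t^3 + 300·t^2 - 24. Durch Einsetzen von t = 2: j(2) = 4056.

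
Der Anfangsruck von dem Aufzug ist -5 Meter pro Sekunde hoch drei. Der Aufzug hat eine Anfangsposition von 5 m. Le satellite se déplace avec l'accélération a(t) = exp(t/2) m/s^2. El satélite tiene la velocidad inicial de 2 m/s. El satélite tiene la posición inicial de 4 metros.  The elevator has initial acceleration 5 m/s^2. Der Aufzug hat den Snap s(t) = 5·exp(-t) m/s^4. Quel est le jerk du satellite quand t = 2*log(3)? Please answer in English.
To solve this, we need to take 1 derivative of our acceleration equation a(t) = exp(t/2). The derivative of acceleration gives jerk: j(t) = exp(t/2)/2. From the given jerk equation j(t) = exp(t/2)/2, we substitute t = 2*log(3) to get j = 3/2.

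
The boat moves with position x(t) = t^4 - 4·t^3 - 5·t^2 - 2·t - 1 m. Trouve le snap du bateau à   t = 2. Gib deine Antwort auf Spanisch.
Partiendo de la posición x(t) = t^4 - 4·t^3 - 5·t^2 - 2·t - 1, tomamos 4 derivadas. Tomando d/dt de x(t), encontramos v(t) = 4·t^3 - 12·t^2 - 10·t - 2. Tomando d/dt de v(t), encontramos a(t) = 12·t^2 - 24·t - 10. Tomando d/dt de a(t), encontramos j(t) = 24·t - 24. Tomando d/dt de j(t), encontramos s(t) = 24. Usando s(t) = 24 y sustituyendo t = 2, encontramos s = 24.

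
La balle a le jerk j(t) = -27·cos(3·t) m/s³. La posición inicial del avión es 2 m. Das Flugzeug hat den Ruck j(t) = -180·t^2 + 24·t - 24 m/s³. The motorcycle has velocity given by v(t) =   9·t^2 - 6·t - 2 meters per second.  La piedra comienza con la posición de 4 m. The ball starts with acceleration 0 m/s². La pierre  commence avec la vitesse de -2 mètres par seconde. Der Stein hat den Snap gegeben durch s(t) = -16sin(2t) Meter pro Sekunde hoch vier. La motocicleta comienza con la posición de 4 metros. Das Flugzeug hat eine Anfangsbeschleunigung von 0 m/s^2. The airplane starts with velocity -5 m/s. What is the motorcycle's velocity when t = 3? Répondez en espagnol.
Usando v(t) = 9·t^2 - 6·t - 2 y sustituyendo t = 3, encontramos v = 61.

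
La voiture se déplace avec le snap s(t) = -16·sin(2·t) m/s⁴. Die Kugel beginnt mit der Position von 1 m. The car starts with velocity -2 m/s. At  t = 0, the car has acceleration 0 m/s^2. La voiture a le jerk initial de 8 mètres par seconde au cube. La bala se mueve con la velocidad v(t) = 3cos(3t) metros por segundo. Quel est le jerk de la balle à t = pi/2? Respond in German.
Ausgehend von der Geschwindigkeit v(t) = 3·cos(3·t), nehmen wir 2 Ableitungen. Mit d/dt von v(t) finden wir a(t) = -9·sin(3·t). Durch Ableiten von der Beschleunigung erhalten wir den Ruck: j(t) = -27·cos(3·t). Wir haben den Ruck j(t) = -27·cos(3·t). Durch Einsetzen von t = pi/2: j(pi/2) = 0.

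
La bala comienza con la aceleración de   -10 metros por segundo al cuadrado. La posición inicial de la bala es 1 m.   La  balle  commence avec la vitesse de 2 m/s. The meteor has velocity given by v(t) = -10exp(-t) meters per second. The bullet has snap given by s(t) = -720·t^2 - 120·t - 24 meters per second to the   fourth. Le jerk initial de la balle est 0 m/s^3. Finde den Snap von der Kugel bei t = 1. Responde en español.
De la ecuación del snap s(t) = -720·t^2 - 120·t - 24, sustituimos t = 1 para obtener s = -864.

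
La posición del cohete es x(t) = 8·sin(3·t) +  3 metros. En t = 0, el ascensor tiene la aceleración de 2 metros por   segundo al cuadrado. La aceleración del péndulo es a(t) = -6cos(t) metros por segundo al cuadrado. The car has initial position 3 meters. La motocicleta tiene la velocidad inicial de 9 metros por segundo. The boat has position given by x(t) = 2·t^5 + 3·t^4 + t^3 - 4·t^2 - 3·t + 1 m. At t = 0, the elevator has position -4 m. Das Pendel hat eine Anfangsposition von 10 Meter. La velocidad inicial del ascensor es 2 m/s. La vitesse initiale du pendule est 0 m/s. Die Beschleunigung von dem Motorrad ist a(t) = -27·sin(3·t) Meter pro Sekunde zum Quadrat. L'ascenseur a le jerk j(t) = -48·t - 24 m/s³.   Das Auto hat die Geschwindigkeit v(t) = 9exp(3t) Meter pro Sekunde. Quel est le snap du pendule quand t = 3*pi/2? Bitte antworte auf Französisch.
Pour résoudre ceci, nous devons prendre 2 dérivées de notre équation de l'accélération a(t) = -6·cos(t). En dérivant l'accélération, nous obtenons le jerk: j(t) = 6·sin(t). En dérivant le jerk, nous obtenons le snap: s(t) = 6·cos(t). Nous avons le snap s(t) = 6·cos(t). En substituant t = 3*pi/2: s(3*pi/2) = 0.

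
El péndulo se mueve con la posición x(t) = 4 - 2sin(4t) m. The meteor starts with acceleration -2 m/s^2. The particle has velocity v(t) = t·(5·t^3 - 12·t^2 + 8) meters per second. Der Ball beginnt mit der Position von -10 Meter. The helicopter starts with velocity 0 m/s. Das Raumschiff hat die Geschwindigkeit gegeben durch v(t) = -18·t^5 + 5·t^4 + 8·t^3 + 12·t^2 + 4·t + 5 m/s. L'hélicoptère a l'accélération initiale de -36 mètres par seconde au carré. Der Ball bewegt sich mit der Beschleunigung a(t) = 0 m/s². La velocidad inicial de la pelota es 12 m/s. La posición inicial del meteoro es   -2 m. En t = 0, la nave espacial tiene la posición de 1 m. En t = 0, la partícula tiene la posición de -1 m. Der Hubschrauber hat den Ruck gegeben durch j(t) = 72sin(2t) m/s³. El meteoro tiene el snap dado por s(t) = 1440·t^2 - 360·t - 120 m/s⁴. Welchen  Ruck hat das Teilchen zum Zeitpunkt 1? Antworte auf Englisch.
To solve this, we need to take 2 derivatives of our velocity equation v(t) = t·(5·t^3 - 12·t^2 + 8). Differentiating velocity, we get acceleration: a(t) = 5·t^3 - 12·t^2 + t·(15·t^2 - 24·t) + 8. Differentiating acceleration, we get jerk: j(t) = 30·t^2 + t·(30·t - 24) - 48·t. We have jerk j(t) = 30·t^2 + t·(30·t - 24) - 48·t. Substituting t = 1: j(1) = -12.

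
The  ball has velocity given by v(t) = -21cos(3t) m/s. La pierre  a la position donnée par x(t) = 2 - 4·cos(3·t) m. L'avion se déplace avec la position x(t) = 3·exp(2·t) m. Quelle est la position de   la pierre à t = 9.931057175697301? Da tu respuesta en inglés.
From the given position equation x(t) = 2 - 4·cos(3·t), we substitute t = 9.931057175697301 to get x = 2.20774122527043.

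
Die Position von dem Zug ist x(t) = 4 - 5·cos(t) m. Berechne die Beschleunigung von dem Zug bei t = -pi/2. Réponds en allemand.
Ausgehend von der Position x(t) = 4 - 5·cos(t), nehmen wir 2 Ableitungen. Mit d/dt von x(t) finden wir v(t) = 5·sin(t). Mit d/dt von v(t) finden wir a(t) = 5·cos(t). Mit a(t) = 5·cos(t) und Einsetzen von t = -pi/2, finden wir a = 0.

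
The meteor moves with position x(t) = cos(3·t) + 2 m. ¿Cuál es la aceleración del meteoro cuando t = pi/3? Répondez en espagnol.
Para resolver esto, necesitamos tomar 2 derivadas de nuestra ecuación de la posición x(t) = cos(3·t) + 2. La derivada de la posición da la velocidad: v(t) = -3·sin(3·t). La derivada de la velocidad da la aceleración: a(t) = -9·cos(3·t). Usando a(t) = -9·cos(3·t) y sustituyendo t = pi/3, encontramos a = 9.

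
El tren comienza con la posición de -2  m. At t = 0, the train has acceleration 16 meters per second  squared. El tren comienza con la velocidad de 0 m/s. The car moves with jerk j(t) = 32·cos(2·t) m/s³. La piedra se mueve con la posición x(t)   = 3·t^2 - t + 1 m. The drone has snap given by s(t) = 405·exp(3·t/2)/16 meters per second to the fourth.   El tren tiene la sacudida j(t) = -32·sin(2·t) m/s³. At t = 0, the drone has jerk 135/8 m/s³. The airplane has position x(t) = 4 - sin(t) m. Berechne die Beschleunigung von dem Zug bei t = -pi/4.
Wir müssen unsere Gleichung für den Ruck j(t) = -32·sin(2·t) 1-mal integrieren. Mit ∫j(t)dt und Anwendung von a(0) = 16, finden wir a(t) = 16·cos(2·t). Wir haben die Beschleunigung a(t) = 16·cos(2·t). Durch Einsetzen von t = -pi/4: a(-pi/4) = 0.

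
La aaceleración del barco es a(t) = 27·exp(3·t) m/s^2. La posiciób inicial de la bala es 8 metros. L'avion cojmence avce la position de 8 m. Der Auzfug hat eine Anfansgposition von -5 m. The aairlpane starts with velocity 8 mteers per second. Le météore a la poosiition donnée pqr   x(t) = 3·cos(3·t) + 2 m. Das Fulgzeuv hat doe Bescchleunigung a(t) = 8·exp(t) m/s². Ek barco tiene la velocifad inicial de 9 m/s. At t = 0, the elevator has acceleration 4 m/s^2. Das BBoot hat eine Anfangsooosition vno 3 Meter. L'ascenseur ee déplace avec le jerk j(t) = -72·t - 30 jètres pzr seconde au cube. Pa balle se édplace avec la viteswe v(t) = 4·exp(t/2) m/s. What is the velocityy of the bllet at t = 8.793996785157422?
Using v(t) = 4·exp(t/2) and substituting t = 8.793996785157422, we find v = 324.827006752247.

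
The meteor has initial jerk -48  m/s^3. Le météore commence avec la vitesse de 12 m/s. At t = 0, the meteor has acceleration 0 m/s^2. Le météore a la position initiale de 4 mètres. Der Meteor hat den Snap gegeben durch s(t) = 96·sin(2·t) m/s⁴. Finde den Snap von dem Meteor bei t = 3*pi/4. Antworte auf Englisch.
Using s(t) = 96·sin(2·t) and substituting t = 3*pi/4, we find s = -96.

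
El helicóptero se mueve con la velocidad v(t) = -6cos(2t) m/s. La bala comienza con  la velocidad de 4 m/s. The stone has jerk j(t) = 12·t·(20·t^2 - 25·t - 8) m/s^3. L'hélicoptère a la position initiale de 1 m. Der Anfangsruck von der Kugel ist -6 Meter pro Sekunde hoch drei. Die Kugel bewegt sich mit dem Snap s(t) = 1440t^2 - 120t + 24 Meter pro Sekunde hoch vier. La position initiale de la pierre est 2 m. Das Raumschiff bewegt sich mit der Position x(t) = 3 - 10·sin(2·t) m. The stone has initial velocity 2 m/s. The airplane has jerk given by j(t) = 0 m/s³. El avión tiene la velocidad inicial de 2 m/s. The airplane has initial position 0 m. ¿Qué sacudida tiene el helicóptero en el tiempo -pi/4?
Para resolver esto, necesitamos tomar 2 derivadas de nuestra ecuación de la velocidad v(t) = -6·cos(2·t). La derivada de la velocidad da la aceleración: a(t) = 12·sin(2·t). Tomando d/dt de a(t), encontramos j(t) = 24·cos(2·t). De la ecuación de la sacudida j(t) = 24·cos(2·t), sustituimos t = -pi/4 para obtener j = 0.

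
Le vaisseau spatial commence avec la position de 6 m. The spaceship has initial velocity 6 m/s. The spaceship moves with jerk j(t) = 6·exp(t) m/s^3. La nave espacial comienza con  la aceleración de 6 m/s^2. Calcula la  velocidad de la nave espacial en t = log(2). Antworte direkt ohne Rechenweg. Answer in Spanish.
La respuesta es 12.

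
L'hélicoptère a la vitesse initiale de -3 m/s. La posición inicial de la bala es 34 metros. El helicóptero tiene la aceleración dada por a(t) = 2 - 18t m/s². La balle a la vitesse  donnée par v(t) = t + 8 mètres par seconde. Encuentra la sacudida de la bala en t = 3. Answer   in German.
Ausgehend von der Geschwindigkeit v(t) = t + 8, nehmen wir 2 Ableitungen. Durch Ableiten von der Geschwindigkeit erhalten wir die Beschleunigung: a(t) = 1. Durch Ableiten von der Beschleunigung erhalten wir den Ruck: j(t) = 0. Mit j(t) = 0 und Einsetzen von t = 3, finden wir j = 0.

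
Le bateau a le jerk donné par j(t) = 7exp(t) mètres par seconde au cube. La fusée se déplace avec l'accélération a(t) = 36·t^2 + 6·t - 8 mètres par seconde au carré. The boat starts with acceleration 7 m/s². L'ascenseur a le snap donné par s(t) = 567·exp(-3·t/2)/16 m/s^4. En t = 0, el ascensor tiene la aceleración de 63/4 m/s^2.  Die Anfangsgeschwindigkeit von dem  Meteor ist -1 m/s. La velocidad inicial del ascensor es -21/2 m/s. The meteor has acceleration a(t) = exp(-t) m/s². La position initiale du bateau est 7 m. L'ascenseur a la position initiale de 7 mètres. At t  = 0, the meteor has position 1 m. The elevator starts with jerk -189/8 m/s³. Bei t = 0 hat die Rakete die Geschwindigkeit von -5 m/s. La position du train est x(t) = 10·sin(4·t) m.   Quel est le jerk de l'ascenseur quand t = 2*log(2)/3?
En partant du snap s(t) = 567·exp(-3·t/2)/16, nous prenons 1 primitive. En prenant ∫s(t)dt et en appliquant j(0) = -189/8, nous trouvons j(t) = -189·exp(-3·t/2)/8. De l'équation du jerk j(t) = -189·exp(-3·t/2)/8, nous substituons t = 2*log(2)/3 pour obtenir j = -189/16.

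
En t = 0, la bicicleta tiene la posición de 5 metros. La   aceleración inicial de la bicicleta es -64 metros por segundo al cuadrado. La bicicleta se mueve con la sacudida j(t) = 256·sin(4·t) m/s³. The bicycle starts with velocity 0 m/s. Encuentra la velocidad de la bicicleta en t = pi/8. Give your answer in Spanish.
Necesitamos integrar nuestra ecuación de la sacudida j(t) = 256·sin(4·t) 2 veces. Tomando ∫j(t)dt y aplicando a(0) = -64, encontramos a(t) = -64·cos(4·t). Integrando la aceleración y usando la condición inicial v(0) = 0, obtenemos v(t) = -16·sin(4·t). Tenemos la velocidad v(t) = -16·sin(4·t). Sustituyendo t = pi/8: v(pi/8) = -16.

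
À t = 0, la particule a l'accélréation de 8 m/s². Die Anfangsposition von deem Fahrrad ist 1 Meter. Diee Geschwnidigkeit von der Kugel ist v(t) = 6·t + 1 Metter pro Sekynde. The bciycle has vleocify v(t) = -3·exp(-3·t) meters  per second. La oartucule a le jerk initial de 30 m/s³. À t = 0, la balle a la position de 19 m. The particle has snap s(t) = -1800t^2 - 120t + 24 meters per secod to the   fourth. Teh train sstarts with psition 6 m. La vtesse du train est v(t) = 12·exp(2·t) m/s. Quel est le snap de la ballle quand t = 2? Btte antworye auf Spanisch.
Partiendo de la velocidad v(t) = 6·t + 1, tomamos 3 derivadas. La derivada de la velocidad da la aceleración: a(t) = 6. Tomando d/dt de a(t), encontramos j(t) = 0. Tomando d/dt de j(t), encontramos s(t) = 0. De la ecuación del snap s(t) = 0, sustituimos t = 2 para obtener s = 0.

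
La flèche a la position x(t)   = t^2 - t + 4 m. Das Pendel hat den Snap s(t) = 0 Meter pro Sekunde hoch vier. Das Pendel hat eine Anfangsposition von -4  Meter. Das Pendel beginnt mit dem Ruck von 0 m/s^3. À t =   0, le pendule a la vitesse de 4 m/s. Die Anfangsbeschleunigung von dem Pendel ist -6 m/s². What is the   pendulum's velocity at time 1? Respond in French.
Nous devons intégrer notre équation du snap s(t) = 0 3 fois. En intégrant le snap et en utilisant la condition initiale j(0) = 0, nous obtenons j(t) = 0. L'intégrale du jerk est l'accélération. En utilisant a(0) = -6, nous obtenons a(t) = -6. L'intégrale de l'accélération est la vitesse. En utilisant v(0) = 4, nous obtenons v(t) = 4 - 6·t. De l'équation de la vitesse v(t) = 4 - 6·t, nous substituons t = 1 pour obtenir v = -2.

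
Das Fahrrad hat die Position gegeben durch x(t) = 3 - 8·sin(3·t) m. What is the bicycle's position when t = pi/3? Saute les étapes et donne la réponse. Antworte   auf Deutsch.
Die Position bei t = pi/3 ist x = 3.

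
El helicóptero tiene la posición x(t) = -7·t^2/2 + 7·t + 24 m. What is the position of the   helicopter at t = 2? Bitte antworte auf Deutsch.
Aus der Gleichung für die Position x(t) = -7·t^2/2 + 7·t + 24, setzen wir t = 2 ein und erhalten x = 24.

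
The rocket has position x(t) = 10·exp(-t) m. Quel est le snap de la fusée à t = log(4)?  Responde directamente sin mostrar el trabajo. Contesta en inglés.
s(log(4)) = 5/2.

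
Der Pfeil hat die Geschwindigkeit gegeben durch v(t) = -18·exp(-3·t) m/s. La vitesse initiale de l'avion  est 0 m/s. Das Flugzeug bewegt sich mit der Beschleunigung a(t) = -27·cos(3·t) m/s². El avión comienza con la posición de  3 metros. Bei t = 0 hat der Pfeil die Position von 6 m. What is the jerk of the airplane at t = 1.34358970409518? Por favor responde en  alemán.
Wir müssen unsere Gleichung für die Beschleunigung a(t) = -27·cos(3·t) 1-mal ableiten. Mit d/dt von a(t) finden wir j(t) = 81·sin(3·t). Mit j(t) = 81·sin(3·t) und Einsetzen von t = 1.34358970409518, finden wir j = -62.9008041189708.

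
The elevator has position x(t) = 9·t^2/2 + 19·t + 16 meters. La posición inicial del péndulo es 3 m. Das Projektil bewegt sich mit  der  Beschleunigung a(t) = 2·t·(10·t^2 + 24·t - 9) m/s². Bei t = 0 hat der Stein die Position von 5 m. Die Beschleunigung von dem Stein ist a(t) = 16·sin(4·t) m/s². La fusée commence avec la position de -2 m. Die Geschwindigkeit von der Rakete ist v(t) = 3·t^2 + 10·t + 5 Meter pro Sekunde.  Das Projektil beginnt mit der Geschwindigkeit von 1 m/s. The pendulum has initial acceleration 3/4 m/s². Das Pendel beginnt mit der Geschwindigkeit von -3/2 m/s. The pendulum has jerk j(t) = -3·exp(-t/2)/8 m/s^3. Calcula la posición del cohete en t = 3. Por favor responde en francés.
Pour résoudre ceci, nous devons prendre 1 intégrale de notre équation de la vitesse v(t) = 3·t^2 + 10·t + 5. La primitive de la vitesse, avec x(0) = -2, donne la position: x(t) = t^3 + 5·t^2 + 5·t - 2. De l'équation de la position x(t) = t^3 + 5·t^2 + 5·t - 2, nous substituons t = 3 pour obtenir x = 85.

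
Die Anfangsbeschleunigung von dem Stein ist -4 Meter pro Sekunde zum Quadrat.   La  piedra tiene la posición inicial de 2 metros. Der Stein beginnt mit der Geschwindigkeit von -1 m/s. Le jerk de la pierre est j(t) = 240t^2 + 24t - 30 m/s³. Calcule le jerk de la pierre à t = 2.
En utilisant j(t) = 240·t^2 + 24·t - 30 et en substituant t = 2, nous trouvons j = 978.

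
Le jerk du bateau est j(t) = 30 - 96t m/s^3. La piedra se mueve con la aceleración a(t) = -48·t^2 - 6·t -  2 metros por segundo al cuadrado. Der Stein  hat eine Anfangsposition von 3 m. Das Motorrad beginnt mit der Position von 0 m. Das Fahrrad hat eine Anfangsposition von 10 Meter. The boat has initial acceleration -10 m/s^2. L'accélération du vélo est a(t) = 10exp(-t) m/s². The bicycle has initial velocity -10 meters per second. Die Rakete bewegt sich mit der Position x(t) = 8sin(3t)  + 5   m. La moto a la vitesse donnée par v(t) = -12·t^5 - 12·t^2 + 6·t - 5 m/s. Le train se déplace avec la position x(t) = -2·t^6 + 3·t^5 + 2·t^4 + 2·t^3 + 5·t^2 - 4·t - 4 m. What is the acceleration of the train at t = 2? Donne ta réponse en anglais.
Starting from position x(t) = -2·t^6 + 3·t^5 + 2·t^4 + 2·t^3 + 5·t^2 - 4·t - 4, we take 2 derivatives. Taking d/dt of x(t), we find v(t) = -12·t^5 + 15·t^4 + 8·t^3 + 6·t^2 + 10·t - 4. Taking d/dt of v(t), we find a(t) = -60·t^4 + 60·t^3 + 24·t^2 + 12·t + 10. We have acceleration a(t) = -60·t^4 + 60·t^3 + 24·t^2 + 12·t + 10. Substituting t = 2: a(2) = -350.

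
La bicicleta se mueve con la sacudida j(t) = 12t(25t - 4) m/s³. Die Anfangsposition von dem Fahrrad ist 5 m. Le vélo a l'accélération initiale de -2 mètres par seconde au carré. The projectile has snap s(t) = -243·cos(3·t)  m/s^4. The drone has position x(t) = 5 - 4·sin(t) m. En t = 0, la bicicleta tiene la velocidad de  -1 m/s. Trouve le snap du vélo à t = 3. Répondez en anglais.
We must differentiate our jerk equation j(t) = 12·t·(25·t - 4) 1 time. Taking d/dt of j(t), we find s(t) = 600·t - 48. We have snap s(t) = 600·t - 48. Substituting t = 3: s(3) = 1752.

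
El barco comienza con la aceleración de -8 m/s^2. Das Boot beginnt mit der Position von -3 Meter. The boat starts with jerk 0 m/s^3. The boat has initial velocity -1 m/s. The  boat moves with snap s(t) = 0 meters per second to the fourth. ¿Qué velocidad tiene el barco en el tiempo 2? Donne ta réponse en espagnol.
Necesitamos integrar nuestra ecuación del snap s(t) = 0 3 veces. La integral del snap, con j(0) = 0, da la sacudida: j(t) = 0. Tomando ∫j(t)dt y aplicando a(0) = -8, encontramos a(t) = -8. Tomando ∫a(t)dt y aplicando v(0) = -1, encontramos v(t) = -8·t - 1. De la ecuación de la velocidad v(t) = -8·t - 1, sustituimos t = 2 para obtener v = -17.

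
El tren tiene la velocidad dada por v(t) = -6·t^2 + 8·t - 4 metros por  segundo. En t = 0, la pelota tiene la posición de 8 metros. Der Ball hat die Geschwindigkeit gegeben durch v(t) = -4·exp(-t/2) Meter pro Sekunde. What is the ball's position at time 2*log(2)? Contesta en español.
Necesitamos integrar nuestra ecuación de la velocidad v(t) = -4·exp(-t/2) 1 vez. La integral de la velocidad es la posición. Usando x(0) = 8, obtenemos x(t) = 8·exp(-t/2). De la ecuación de la posición x(t) = 8·exp(-t/2), sustituimos t = 2*log(2) para obtener x = 4.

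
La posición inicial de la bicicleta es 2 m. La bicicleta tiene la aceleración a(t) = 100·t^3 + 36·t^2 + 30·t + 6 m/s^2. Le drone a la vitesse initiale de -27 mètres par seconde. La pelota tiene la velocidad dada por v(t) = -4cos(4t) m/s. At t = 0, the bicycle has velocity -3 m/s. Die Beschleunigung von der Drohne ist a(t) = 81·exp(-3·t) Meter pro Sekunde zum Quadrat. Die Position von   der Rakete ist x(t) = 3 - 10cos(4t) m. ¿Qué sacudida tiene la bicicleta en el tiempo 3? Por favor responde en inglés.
Starting from acceleration a(t) = 100·t^3 + 36·t^2 + 30·t + 6, we take 1 derivative. Differentiating acceleration, we get jerk: j(t) = 300·t^2 + 72·t + 30. From the given jerk equation j(t) = 300·t^2 + 72·t + 30, we substitute t = 3 to get j = 2946.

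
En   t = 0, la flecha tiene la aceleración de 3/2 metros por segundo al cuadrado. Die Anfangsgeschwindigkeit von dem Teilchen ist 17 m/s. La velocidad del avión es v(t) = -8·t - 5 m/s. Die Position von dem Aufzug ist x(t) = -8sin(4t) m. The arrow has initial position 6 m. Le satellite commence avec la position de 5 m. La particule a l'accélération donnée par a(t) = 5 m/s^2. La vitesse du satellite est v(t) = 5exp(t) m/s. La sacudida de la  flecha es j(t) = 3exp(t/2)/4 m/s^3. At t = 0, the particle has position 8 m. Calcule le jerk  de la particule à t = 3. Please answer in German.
Ausgehend von der Beschleunigung a(t) = 5, nehmen wir 1 Ableitung. Durch Ableiten von der Beschleunigung erhalten wir den Ruck: j(t) = 0. Mit j(t) = 0 und Einsetzen von t = 3, finden wir j = 0.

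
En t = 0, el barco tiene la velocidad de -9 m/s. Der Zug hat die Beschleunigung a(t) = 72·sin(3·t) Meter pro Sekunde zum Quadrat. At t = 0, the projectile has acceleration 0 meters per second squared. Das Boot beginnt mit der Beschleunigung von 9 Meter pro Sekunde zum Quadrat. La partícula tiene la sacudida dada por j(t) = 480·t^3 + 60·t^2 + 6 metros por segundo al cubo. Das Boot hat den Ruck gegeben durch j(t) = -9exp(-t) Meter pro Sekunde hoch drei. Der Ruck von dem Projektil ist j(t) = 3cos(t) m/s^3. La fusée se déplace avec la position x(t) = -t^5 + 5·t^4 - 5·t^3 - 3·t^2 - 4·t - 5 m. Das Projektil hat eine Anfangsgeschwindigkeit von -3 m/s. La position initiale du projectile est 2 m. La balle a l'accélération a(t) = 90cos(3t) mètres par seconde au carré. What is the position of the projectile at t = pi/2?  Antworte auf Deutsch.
Wir müssen unsere Gleichung für den Ruck j(t) = 3·cos(t) 3-mal integrieren. Durch Integration von dem Ruck und Verwendung der Anfangsbedingung a(0) = 0, erhalten wir a(t) = 3·sin(t). Durch Integration von der Beschleunigung und Verwendung der Anfangsbedingung v(0) = -3, erhalten wir v(t) = -3·cos(t). Die Stammfunktion von der Geschwindigkeit, mit x(0) = 2, ergibt die Position: x(t) = 2 - 3·sin(t). Mit x(t) = 2 - 3·sin(t) und Einsetzen von t = pi/2, finden wir x = -1.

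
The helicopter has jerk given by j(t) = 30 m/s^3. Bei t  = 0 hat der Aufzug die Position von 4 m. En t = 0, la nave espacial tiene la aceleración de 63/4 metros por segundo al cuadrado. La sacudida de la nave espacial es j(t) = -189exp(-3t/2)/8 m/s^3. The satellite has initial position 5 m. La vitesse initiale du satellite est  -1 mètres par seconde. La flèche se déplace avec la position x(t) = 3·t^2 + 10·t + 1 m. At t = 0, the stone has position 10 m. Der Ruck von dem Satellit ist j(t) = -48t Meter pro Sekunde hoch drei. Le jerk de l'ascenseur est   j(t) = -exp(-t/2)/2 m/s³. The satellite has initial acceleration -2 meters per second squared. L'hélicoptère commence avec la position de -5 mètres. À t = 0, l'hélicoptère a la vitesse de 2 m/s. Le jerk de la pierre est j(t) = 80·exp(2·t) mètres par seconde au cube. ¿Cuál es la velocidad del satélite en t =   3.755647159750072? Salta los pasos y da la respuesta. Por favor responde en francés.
La réponse est -432.295082313063.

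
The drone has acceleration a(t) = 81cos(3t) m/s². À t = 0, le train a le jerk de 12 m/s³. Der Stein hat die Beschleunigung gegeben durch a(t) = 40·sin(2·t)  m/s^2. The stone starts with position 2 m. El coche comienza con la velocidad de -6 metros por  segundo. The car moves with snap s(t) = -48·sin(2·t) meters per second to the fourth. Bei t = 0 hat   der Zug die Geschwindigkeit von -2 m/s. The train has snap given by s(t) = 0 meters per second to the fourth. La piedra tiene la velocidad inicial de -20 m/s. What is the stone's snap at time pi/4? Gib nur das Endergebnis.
The snap at t = pi/4 is s = -160.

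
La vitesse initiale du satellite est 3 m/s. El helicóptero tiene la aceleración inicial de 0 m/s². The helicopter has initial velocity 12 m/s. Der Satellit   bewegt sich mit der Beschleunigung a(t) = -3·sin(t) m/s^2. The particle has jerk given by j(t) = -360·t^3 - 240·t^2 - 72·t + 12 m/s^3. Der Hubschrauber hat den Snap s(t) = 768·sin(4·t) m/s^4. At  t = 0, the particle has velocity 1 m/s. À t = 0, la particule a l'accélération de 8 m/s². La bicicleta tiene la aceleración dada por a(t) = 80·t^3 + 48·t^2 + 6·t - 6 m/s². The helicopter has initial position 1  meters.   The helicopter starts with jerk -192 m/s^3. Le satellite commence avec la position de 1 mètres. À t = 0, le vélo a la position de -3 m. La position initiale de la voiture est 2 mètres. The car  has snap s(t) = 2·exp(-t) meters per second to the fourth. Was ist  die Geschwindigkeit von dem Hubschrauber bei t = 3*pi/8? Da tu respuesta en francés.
En partant du snap s(t) = 768·sin(4·t), nous prenons 3 intégrales. En prenant ∫s(t)dt et en appliquant j(0) = -192, nous trouvons j(t) = -192·cos(4·t). En intégrant le jerk et en utilisant la condition initiale a(0) = 0, nous obtenons a(t) = -48·sin(4·t). En intégrant l'accélération et en utilisant la condition initiale v(0) = 12, nous obtenons v(t) = 12·cos(4·t). De l'équation de la vitesse v(t) = 12·cos(4·t), nous substituons t = 3*pi/8 pour obtenir v = 0.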